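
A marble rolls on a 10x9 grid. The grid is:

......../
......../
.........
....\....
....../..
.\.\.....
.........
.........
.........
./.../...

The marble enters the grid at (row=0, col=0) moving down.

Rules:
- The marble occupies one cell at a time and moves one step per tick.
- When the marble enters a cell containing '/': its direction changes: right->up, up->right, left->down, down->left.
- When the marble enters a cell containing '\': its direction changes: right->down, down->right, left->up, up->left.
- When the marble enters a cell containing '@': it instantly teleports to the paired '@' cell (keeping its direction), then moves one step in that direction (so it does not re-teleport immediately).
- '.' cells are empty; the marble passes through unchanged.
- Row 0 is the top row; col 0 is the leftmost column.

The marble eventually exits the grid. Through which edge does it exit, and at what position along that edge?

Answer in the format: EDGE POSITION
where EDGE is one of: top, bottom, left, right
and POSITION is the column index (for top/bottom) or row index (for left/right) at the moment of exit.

Answer: bottom 0

Derivation:
Step 1: enter (0,0), '.' pass, move down to (1,0)
Step 2: enter (1,0), '.' pass, move down to (2,0)
Step 3: enter (2,0), '.' pass, move down to (3,0)
Step 4: enter (3,0), '.' pass, move down to (4,0)
Step 5: enter (4,0), '.' pass, move down to (5,0)
Step 6: enter (5,0), '.' pass, move down to (6,0)
Step 7: enter (6,0), '.' pass, move down to (7,0)
Step 8: enter (7,0), '.' pass, move down to (8,0)
Step 9: enter (8,0), '.' pass, move down to (9,0)
Step 10: enter (9,0), '.' pass, move down to (10,0)
Step 11: at (10,0) — EXIT via bottom edge, pos 0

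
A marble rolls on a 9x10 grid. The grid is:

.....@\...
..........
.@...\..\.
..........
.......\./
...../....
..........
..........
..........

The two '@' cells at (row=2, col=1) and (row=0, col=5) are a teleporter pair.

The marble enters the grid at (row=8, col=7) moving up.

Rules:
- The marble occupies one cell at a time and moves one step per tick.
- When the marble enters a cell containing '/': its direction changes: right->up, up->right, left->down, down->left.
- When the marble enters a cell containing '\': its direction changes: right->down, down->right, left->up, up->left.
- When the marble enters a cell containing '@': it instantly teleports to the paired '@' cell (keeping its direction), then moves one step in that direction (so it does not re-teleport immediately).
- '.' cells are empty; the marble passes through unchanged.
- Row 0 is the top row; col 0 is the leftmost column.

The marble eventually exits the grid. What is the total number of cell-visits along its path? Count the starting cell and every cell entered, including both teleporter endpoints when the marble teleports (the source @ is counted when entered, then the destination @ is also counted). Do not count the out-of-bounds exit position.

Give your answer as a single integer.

Step 1: enter (8,7), '.' pass, move up to (7,7)
Step 2: enter (7,7), '.' pass, move up to (6,7)
Step 3: enter (6,7), '.' pass, move up to (5,7)
Step 4: enter (5,7), '.' pass, move up to (4,7)
Step 5: enter (4,7), '\' deflects up->left, move left to (4,6)
Step 6: enter (4,6), '.' pass, move left to (4,5)
Step 7: enter (4,5), '.' pass, move left to (4,4)
Step 8: enter (4,4), '.' pass, move left to (4,3)
Step 9: enter (4,3), '.' pass, move left to (4,2)
Step 10: enter (4,2), '.' pass, move left to (4,1)
Step 11: enter (4,1), '.' pass, move left to (4,0)
Step 12: enter (4,0), '.' pass, move left to (4,-1)
Step 13: at (4,-1) — EXIT via left edge, pos 4
Path length (cell visits): 12

Answer: 12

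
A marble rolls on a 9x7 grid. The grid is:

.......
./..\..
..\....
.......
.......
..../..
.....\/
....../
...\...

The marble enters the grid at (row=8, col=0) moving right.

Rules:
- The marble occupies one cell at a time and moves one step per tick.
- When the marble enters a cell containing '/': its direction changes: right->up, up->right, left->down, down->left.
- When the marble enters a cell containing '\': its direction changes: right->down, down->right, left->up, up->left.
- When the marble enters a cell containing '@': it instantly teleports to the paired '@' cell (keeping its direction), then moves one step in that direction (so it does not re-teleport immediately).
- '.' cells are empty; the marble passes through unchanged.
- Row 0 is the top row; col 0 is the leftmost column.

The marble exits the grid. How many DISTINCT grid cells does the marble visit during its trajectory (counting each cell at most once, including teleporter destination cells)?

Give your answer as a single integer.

Step 1: enter (8,0), '.' pass, move right to (8,1)
Step 2: enter (8,1), '.' pass, move right to (8,2)
Step 3: enter (8,2), '.' pass, move right to (8,3)
Step 4: enter (8,3), '\' deflects right->down, move down to (9,3)
Step 5: at (9,3) — EXIT via bottom edge, pos 3
Distinct cells visited: 4 (path length 4)

Answer: 4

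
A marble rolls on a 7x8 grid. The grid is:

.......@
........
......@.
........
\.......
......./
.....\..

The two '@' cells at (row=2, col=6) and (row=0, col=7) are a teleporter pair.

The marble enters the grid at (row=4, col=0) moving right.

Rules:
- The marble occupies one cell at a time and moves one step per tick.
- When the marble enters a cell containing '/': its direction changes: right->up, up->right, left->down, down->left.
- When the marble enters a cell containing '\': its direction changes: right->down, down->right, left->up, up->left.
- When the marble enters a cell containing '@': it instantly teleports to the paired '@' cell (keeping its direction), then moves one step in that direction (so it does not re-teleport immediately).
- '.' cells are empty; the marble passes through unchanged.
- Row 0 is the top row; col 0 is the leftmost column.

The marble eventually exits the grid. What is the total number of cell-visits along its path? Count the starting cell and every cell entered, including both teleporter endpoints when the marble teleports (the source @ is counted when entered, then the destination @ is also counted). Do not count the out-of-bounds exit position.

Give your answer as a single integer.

Answer: 3

Derivation:
Step 1: enter (4,0), '\' deflects right->down, move down to (5,0)
Step 2: enter (5,0), '.' pass, move down to (6,0)
Step 3: enter (6,0), '.' pass, move down to (7,0)
Step 4: at (7,0) — EXIT via bottom edge, pos 0
Path length (cell visits): 3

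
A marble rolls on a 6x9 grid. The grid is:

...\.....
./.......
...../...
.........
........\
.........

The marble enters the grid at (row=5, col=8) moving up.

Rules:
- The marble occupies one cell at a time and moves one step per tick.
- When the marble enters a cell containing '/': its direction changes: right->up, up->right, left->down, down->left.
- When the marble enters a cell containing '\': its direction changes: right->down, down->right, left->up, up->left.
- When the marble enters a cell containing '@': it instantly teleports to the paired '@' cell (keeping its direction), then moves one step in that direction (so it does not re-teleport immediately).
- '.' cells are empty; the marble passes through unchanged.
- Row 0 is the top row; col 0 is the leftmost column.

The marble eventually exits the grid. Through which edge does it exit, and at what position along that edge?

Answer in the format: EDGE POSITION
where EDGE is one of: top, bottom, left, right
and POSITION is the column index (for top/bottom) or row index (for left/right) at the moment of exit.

Step 1: enter (5,8), '.' pass, move up to (4,8)
Step 2: enter (4,8), '\' deflects up->left, move left to (4,7)
Step 3: enter (4,7), '.' pass, move left to (4,6)
Step 4: enter (4,6), '.' pass, move left to (4,5)
Step 5: enter (4,5), '.' pass, move left to (4,4)
Step 6: enter (4,4), '.' pass, move left to (4,3)
Step 7: enter (4,3), '.' pass, move left to (4,2)
Step 8: enter (4,2), '.' pass, move left to (4,1)
Step 9: enter (4,1), '.' pass, move left to (4,0)
Step 10: enter (4,0), '.' pass, move left to (4,-1)
Step 11: at (4,-1) — EXIT via left edge, pos 4

Answer: left 4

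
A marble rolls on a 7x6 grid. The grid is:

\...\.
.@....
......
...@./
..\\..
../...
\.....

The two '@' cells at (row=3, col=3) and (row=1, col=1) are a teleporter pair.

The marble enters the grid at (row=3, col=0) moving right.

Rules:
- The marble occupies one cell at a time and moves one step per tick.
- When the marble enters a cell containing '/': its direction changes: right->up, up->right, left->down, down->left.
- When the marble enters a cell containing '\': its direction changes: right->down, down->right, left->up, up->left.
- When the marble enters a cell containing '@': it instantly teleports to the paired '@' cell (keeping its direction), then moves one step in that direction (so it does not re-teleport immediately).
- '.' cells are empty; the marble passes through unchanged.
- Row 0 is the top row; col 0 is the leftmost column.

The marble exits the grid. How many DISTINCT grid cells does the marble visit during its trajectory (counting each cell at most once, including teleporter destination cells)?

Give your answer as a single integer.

Answer: 9

Derivation:
Step 1: enter (3,0), '.' pass, move right to (3,1)
Step 2: enter (3,1), '.' pass, move right to (3,2)
Step 3: enter (3,2), '.' pass, move right to (3,3)
Step 4: enter (3,3), '@' teleport (3,3)->(1,1), also enter (1,1), move right to (1,2)
Step 5: enter (1,2), '.' pass, move right to (1,3)
Step 6: enter (1,3), '.' pass, move right to (1,4)
Step 7: enter (1,4), '.' pass, move right to (1,5)
Step 8: enter (1,5), '.' pass, move right to (1,6)
Step 9: at (1,6) — EXIT via right edge, pos 1
Distinct cells visited: 9 (path length 9)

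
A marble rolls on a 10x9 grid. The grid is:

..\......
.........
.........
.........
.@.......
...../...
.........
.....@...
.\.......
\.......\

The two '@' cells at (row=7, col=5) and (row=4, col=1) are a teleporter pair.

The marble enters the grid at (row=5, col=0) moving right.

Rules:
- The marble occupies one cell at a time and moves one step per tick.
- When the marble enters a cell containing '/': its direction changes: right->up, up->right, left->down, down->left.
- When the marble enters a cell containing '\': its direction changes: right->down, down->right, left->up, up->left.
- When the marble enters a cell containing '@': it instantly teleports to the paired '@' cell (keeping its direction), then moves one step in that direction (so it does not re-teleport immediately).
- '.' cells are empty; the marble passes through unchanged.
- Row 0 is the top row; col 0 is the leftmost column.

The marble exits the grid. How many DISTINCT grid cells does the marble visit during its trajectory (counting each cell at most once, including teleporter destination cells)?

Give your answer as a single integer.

Step 1: enter (5,0), '.' pass, move right to (5,1)
Step 2: enter (5,1), '.' pass, move right to (5,2)
Step 3: enter (5,2), '.' pass, move right to (5,3)
Step 4: enter (5,3), '.' pass, move right to (5,4)
Step 5: enter (5,4), '.' pass, move right to (5,5)
Step 6: enter (5,5), '/' deflects right->up, move up to (4,5)
Step 7: enter (4,5), '.' pass, move up to (3,5)
Step 8: enter (3,5), '.' pass, move up to (2,5)
Step 9: enter (2,5), '.' pass, move up to (1,5)
Step 10: enter (1,5), '.' pass, move up to (0,5)
Step 11: enter (0,5), '.' pass, move up to (-1,5)
Step 12: at (-1,5) — EXIT via top edge, pos 5
Distinct cells visited: 11 (path length 11)

Answer: 11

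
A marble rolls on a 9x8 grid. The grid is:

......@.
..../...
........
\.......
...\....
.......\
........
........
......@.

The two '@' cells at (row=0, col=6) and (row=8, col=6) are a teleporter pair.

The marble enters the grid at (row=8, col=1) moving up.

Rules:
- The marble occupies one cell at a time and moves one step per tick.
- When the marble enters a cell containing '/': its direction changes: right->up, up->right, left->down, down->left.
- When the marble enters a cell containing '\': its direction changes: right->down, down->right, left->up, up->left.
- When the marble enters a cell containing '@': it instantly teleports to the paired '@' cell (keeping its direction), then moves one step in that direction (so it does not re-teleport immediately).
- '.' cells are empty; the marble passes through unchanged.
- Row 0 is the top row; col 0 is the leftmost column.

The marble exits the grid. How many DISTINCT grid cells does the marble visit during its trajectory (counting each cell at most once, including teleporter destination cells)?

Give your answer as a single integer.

Step 1: enter (8,1), '.' pass, move up to (7,1)
Step 2: enter (7,1), '.' pass, move up to (6,1)
Step 3: enter (6,1), '.' pass, move up to (5,1)
Step 4: enter (5,1), '.' pass, move up to (4,1)
Step 5: enter (4,1), '.' pass, move up to (3,1)
Step 6: enter (3,1), '.' pass, move up to (2,1)
Step 7: enter (2,1), '.' pass, move up to (1,1)
Step 8: enter (1,1), '.' pass, move up to (0,1)
Step 9: enter (0,1), '.' pass, move up to (-1,1)
Step 10: at (-1,1) — EXIT via top edge, pos 1
Distinct cells visited: 9 (path length 9)

Answer: 9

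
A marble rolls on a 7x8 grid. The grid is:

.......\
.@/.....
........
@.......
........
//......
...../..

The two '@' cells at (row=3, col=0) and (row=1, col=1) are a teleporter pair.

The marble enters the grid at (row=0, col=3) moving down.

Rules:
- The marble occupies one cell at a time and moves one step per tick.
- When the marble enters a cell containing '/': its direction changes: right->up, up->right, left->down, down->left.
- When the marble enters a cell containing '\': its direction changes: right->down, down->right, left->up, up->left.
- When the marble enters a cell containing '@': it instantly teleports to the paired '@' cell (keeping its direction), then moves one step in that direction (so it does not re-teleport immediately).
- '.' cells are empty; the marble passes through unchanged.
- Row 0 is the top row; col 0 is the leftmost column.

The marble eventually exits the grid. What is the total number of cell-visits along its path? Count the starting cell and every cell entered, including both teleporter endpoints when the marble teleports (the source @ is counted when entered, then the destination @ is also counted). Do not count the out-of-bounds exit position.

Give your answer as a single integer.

Answer: 7

Derivation:
Step 1: enter (0,3), '.' pass, move down to (1,3)
Step 2: enter (1,3), '.' pass, move down to (2,3)
Step 3: enter (2,3), '.' pass, move down to (3,3)
Step 4: enter (3,3), '.' pass, move down to (4,3)
Step 5: enter (4,3), '.' pass, move down to (5,3)
Step 6: enter (5,3), '.' pass, move down to (6,3)
Step 7: enter (6,3), '.' pass, move down to (7,3)
Step 8: at (7,3) — EXIT via bottom edge, pos 3
Path length (cell visits): 7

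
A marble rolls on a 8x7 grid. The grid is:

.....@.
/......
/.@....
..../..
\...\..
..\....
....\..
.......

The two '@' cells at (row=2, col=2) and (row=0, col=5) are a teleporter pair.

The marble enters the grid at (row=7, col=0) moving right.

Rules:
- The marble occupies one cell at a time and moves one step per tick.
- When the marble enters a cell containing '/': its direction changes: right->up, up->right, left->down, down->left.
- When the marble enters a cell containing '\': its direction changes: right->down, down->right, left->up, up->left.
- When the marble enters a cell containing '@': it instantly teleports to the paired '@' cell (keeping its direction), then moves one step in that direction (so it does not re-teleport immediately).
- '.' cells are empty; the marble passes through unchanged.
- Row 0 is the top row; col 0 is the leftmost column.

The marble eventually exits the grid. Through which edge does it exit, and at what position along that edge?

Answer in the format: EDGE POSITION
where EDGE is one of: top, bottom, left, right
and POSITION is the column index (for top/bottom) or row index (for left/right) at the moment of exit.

Answer: right 7

Derivation:
Step 1: enter (7,0), '.' pass, move right to (7,1)
Step 2: enter (7,1), '.' pass, move right to (7,2)
Step 3: enter (7,2), '.' pass, move right to (7,3)
Step 4: enter (7,3), '.' pass, move right to (7,4)
Step 5: enter (7,4), '.' pass, move right to (7,5)
Step 6: enter (7,5), '.' pass, move right to (7,6)
Step 7: enter (7,6), '.' pass, move right to (7,7)
Step 8: at (7,7) — EXIT via right edge, pos 7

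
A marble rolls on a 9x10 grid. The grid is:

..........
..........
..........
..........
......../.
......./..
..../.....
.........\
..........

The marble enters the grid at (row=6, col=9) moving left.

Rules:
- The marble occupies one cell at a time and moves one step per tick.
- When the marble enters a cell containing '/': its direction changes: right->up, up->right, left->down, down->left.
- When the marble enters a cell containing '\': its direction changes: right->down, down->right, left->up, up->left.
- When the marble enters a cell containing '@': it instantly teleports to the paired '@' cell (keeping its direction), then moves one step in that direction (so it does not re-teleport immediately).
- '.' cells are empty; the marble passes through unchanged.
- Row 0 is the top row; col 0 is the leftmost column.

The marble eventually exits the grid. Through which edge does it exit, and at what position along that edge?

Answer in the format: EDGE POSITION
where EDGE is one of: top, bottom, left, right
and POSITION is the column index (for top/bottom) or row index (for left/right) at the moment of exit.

Step 1: enter (6,9), '.' pass, move left to (6,8)
Step 2: enter (6,8), '.' pass, move left to (6,7)
Step 3: enter (6,7), '.' pass, move left to (6,6)
Step 4: enter (6,6), '.' pass, move left to (6,5)
Step 5: enter (6,5), '.' pass, move left to (6,4)
Step 6: enter (6,4), '/' deflects left->down, move down to (7,4)
Step 7: enter (7,4), '.' pass, move down to (8,4)
Step 8: enter (8,4), '.' pass, move down to (9,4)
Step 9: at (9,4) — EXIT via bottom edge, pos 4

Answer: bottom 4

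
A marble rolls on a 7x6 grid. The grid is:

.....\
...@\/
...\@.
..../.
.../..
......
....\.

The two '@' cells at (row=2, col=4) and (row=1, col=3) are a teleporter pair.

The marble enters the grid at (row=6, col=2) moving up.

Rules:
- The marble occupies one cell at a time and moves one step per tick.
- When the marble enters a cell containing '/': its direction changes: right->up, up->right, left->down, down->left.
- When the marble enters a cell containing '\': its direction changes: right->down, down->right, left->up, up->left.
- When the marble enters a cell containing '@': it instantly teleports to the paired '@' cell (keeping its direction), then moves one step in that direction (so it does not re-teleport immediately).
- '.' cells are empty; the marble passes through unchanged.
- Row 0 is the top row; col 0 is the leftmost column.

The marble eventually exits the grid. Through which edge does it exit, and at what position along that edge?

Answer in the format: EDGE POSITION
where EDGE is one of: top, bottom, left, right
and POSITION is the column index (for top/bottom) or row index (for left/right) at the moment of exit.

Step 1: enter (6,2), '.' pass, move up to (5,2)
Step 2: enter (5,2), '.' pass, move up to (4,2)
Step 3: enter (4,2), '.' pass, move up to (3,2)
Step 4: enter (3,2), '.' pass, move up to (2,2)
Step 5: enter (2,2), '.' pass, move up to (1,2)
Step 6: enter (1,2), '.' pass, move up to (0,2)
Step 7: enter (0,2), '.' pass, move up to (-1,2)
Step 8: at (-1,2) — EXIT via top edge, pos 2

Answer: top 2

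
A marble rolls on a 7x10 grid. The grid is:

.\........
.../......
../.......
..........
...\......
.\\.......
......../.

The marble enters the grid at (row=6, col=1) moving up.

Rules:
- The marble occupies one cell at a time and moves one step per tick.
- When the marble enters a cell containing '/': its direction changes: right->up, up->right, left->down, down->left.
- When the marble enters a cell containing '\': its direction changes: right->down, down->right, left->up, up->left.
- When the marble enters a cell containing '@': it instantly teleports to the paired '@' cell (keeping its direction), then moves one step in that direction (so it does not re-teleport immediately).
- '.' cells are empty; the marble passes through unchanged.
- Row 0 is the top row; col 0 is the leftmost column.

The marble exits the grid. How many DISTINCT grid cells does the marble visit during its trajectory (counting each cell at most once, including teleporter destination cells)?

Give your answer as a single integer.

Answer: 3

Derivation:
Step 1: enter (6,1), '.' pass, move up to (5,1)
Step 2: enter (5,1), '\' deflects up->left, move left to (5,0)
Step 3: enter (5,0), '.' pass, move left to (5,-1)
Step 4: at (5,-1) — EXIT via left edge, pos 5
Distinct cells visited: 3 (path length 3)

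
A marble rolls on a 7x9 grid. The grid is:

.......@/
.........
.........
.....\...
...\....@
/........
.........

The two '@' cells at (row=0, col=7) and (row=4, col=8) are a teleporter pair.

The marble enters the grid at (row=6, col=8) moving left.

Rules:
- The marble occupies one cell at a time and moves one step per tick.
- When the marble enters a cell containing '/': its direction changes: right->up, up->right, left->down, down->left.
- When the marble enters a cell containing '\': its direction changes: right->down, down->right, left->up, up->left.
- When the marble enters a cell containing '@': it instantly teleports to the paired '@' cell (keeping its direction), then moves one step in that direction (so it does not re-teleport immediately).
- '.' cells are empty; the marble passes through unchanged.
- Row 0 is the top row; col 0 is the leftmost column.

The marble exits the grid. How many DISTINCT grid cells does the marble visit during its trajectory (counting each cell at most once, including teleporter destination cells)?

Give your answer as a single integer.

Step 1: enter (6,8), '.' pass, move left to (6,7)
Step 2: enter (6,7), '.' pass, move left to (6,6)
Step 3: enter (6,6), '.' pass, move left to (6,5)
Step 4: enter (6,5), '.' pass, move left to (6,4)
Step 5: enter (6,4), '.' pass, move left to (6,3)
Step 6: enter (6,3), '.' pass, move left to (6,2)
Step 7: enter (6,2), '.' pass, move left to (6,1)
Step 8: enter (6,1), '.' pass, move left to (6,0)
Step 9: enter (6,0), '.' pass, move left to (6,-1)
Step 10: at (6,-1) — EXIT via left edge, pos 6
Distinct cells visited: 9 (path length 9)

Answer: 9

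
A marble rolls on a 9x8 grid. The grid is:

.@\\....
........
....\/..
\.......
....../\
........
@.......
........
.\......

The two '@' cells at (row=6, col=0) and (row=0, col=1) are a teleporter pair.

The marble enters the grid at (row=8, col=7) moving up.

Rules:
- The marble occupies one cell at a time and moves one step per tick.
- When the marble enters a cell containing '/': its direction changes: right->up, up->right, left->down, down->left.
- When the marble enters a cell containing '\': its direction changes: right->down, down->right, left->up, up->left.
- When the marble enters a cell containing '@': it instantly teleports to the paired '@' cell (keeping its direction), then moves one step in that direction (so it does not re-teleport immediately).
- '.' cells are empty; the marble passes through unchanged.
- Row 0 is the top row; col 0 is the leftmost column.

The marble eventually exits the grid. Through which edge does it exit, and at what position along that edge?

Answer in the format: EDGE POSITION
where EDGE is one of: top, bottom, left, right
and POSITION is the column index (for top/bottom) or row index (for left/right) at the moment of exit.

Answer: bottom 6

Derivation:
Step 1: enter (8,7), '.' pass, move up to (7,7)
Step 2: enter (7,7), '.' pass, move up to (6,7)
Step 3: enter (6,7), '.' pass, move up to (5,7)
Step 4: enter (5,7), '.' pass, move up to (4,7)
Step 5: enter (4,7), '\' deflects up->left, move left to (4,6)
Step 6: enter (4,6), '/' deflects left->down, move down to (5,6)
Step 7: enter (5,6), '.' pass, move down to (6,6)
Step 8: enter (6,6), '.' pass, move down to (7,6)
Step 9: enter (7,6), '.' pass, move down to (8,6)
Step 10: enter (8,6), '.' pass, move down to (9,6)
Step 11: at (9,6) — EXIT via bottom edge, pos 6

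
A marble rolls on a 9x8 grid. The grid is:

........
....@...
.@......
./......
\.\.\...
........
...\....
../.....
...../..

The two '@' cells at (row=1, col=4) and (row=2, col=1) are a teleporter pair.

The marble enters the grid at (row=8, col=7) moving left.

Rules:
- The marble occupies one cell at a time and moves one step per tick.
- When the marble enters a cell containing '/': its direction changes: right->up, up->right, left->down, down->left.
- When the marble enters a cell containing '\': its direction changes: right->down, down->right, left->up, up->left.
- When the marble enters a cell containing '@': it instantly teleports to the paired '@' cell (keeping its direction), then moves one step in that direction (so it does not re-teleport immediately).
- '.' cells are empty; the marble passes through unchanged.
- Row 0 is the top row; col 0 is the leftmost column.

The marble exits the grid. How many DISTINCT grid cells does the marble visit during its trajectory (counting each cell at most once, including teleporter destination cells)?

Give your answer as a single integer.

Answer: 3

Derivation:
Step 1: enter (8,7), '.' pass, move left to (8,6)
Step 2: enter (8,6), '.' pass, move left to (8,5)
Step 3: enter (8,5), '/' deflects left->down, move down to (9,5)
Step 4: at (9,5) — EXIT via bottom edge, pos 5
Distinct cells visited: 3 (path length 3)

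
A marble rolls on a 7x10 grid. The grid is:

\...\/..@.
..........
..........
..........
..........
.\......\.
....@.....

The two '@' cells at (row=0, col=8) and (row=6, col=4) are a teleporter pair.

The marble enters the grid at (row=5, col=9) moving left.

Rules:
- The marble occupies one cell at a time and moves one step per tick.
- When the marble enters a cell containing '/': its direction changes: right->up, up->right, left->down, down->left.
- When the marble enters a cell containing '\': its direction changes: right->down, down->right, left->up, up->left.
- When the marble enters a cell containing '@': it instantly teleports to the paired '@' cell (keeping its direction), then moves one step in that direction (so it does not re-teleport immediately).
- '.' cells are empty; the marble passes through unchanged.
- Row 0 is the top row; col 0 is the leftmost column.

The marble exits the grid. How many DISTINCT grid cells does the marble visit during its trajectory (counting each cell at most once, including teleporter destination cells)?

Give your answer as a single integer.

Answer: 18

Derivation:
Step 1: enter (5,9), '.' pass, move left to (5,8)
Step 2: enter (5,8), '\' deflects left->up, move up to (4,8)
Step 3: enter (4,8), '.' pass, move up to (3,8)
Step 4: enter (3,8), '.' pass, move up to (2,8)
Step 5: enter (2,8), '.' pass, move up to (1,8)
Step 6: enter (1,8), '.' pass, move up to (0,8)
Step 7: enter (0,8), '@' teleport (0,8)->(6,4), also enter (6,4), move up to (5,4)
Step 8: enter (5,4), '.' pass, move up to (4,4)
Step 9: enter (4,4), '.' pass, move up to (3,4)
Step 10: enter (3,4), '.' pass, move up to (2,4)
Step 11: enter (2,4), '.' pass, move up to (1,4)
Step 12: enter (1,4), '.' pass, move up to (0,4)
Step 13: enter (0,4), '\' deflects up->left, move left to (0,3)
Step 14: enter (0,3), '.' pass, move left to (0,2)
Step 15: enter (0,2), '.' pass, move left to (0,1)
Step 16: enter (0,1), '.' pass, move left to (0,0)
Step 17: enter (0,0), '\' deflects left->up, move up to (-1,0)
Step 18: at (-1,0) — EXIT via top edge, pos 0
Distinct cells visited: 18 (path length 18)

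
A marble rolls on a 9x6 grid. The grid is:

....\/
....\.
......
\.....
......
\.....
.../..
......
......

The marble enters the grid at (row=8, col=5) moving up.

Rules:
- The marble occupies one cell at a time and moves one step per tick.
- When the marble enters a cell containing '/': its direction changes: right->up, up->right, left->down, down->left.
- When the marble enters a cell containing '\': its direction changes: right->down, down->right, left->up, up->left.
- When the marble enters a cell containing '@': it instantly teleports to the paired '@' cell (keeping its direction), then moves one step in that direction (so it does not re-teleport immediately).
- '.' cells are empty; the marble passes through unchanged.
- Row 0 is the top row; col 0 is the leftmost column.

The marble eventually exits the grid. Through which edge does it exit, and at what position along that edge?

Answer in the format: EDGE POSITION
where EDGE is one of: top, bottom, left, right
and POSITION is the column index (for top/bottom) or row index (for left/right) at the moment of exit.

Step 1: enter (8,5), '.' pass, move up to (7,5)
Step 2: enter (7,5), '.' pass, move up to (6,5)
Step 3: enter (6,5), '.' pass, move up to (5,5)
Step 4: enter (5,5), '.' pass, move up to (4,5)
Step 5: enter (4,5), '.' pass, move up to (3,5)
Step 6: enter (3,5), '.' pass, move up to (2,5)
Step 7: enter (2,5), '.' pass, move up to (1,5)
Step 8: enter (1,5), '.' pass, move up to (0,5)
Step 9: enter (0,5), '/' deflects up->right, move right to (0,6)
Step 10: at (0,6) — EXIT via right edge, pos 0

Answer: right 0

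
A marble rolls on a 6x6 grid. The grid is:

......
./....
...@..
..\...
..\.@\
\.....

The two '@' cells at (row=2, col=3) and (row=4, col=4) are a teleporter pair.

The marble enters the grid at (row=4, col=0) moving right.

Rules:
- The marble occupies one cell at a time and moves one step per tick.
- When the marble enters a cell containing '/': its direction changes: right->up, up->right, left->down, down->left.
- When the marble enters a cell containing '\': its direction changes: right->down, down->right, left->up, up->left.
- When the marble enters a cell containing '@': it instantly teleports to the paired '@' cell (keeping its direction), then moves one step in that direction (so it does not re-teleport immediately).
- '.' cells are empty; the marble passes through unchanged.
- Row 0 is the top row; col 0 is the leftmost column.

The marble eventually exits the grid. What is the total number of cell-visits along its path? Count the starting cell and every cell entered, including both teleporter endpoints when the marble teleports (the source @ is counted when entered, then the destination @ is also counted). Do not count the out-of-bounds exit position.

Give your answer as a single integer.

Step 1: enter (4,0), '.' pass, move right to (4,1)
Step 2: enter (4,1), '.' pass, move right to (4,2)
Step 3: enter (4,2), '\' deflects right->down, move down to (5,2)
Step 4: enter (5,2), '.' pass, move down to (6,2)
Step 5: at (6,2) — EXIT via bottom edge, pos 2
Path length (cell visits): 4

Answer: 4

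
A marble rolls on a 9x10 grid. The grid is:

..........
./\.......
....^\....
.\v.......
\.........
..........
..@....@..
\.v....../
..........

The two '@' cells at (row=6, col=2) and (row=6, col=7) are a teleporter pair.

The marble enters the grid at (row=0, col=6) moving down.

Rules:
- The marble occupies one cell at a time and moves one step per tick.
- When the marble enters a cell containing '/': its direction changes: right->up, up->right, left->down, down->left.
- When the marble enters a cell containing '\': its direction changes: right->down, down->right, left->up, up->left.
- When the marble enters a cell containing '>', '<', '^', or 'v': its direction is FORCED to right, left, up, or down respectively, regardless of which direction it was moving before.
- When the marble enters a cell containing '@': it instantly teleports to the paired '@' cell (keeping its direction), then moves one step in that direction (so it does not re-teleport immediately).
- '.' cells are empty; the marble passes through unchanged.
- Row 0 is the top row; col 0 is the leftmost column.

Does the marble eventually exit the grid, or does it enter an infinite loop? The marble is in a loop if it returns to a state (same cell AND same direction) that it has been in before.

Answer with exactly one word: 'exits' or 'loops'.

Answer: exits

Derivation:
Step 1: enter (0,6), '.' pass, move down to (1,6)
Step 2: enter (1,6), '.' pass, move down to (2,6)
Step 3: enter (2,6), '.' pass, move down to (3,6)
Step 4: enter (3,6), '.' pass, move down to (4,6)
Step 5: enter (4,6), '.' pass, move down to (5,6)
Step 6: enter (5,6), '.' pass, move down to (6,6)
Step 7: enter (6,6), '.' pass, move down to (7,6)
Step 8: enter (7,6), '.' pass, move down to (8,6)
Step 9: enter (8,6), '.' pass, move down to (9,6)
Step 10: at (9,6) — EXIT via bottom edge, pos 6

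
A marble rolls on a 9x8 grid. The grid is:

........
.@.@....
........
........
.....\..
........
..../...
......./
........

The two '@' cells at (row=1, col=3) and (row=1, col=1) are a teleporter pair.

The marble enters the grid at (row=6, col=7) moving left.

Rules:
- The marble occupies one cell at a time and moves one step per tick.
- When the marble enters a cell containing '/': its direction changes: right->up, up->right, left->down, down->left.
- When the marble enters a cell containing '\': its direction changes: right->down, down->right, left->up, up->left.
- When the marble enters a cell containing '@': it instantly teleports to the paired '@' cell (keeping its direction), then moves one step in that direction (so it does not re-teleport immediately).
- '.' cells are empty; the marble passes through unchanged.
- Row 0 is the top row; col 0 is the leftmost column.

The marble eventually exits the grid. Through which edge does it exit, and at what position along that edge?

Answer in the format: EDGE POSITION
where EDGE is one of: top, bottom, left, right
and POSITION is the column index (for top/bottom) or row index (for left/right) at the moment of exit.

Answer: bottom 4

Derivation:
Step 1: enter (6,7), '.' pass, move left to (6,6)
Step 2: enter (6,6), '.' pass, move left to (6,5)
Step 3: enter (6,5), '.' pass, move left to (6,4)
Step 4: enter (6,4), '/' deflects left->down, move down to (7,4)
Step 5: enter (7,4), '.' pass, move down to (8,4)
Step 6: enter (8,4), '.' pass, move down to (9,4)
Step 7: at (9,4) — EXIT via bottom edge, pos 4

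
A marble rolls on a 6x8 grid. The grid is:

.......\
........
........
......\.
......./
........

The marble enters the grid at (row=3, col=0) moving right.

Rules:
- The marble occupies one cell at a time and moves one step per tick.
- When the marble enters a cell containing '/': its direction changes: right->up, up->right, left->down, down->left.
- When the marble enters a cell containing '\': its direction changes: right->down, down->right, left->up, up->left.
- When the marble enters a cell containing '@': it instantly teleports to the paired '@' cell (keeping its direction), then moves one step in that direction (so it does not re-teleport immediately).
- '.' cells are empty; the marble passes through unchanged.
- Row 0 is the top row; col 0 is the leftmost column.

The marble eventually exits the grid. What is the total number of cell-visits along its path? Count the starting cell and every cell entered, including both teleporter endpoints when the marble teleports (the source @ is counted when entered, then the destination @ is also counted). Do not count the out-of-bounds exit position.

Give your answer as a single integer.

Step 1: enter (3,0), '.' pass, move right to (3,1)
Step 2: enter (3,1), '.' pass, move right to (3,2)
Step 3: enter (3,2), '.' pass, move right to (3,3)
Step 4: enter (3,3), '.' pass, move right to (3,4)
Step 5: enter (3,4), '.' pass, move right to (3,5)
Step 6: enter (3,5), '.' pass, move right to (3,6)
Step 7: enter (3,6), '\' deflects right->down, move down to (4,6)
Step 8: enter (4,6), '.' pass, move down to (5,6)
Step 9: enter (5,6), '.' pass, move down to (6,6)
Step 10: at (6,6) — EXIT via bottom edge, pos 6
Path length (cell visits): 9

Answer: 9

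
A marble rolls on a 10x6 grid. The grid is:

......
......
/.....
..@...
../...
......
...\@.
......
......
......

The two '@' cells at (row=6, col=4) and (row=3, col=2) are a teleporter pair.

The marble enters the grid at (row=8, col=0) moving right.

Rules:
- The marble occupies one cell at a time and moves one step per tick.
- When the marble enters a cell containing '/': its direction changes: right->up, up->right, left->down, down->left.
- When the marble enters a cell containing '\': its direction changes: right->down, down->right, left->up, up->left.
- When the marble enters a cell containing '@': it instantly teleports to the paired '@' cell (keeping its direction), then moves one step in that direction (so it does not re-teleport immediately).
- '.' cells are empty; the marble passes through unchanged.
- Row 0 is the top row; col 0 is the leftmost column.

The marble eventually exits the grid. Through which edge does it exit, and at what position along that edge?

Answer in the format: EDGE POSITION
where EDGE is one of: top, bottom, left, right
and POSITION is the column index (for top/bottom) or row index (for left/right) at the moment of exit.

Step 1: enter (8,0), '.' pass, move right to (8,1)
Step 2: enter (8,1), '.' pass, move right to (8,2)
Step 3: enter (8,2), '.' pass, move right to (8,3)
Step 4: enter (8,3), '.' pass, move right to (8,4)
Step 5: enter (8,4), '.' pass, move right to (8,5)
Step 6: enter (8,5), '.' pass, move right to (8,6)
Step 7: at (8,6) — EXIT via right edge, pos 8

Answer: right 8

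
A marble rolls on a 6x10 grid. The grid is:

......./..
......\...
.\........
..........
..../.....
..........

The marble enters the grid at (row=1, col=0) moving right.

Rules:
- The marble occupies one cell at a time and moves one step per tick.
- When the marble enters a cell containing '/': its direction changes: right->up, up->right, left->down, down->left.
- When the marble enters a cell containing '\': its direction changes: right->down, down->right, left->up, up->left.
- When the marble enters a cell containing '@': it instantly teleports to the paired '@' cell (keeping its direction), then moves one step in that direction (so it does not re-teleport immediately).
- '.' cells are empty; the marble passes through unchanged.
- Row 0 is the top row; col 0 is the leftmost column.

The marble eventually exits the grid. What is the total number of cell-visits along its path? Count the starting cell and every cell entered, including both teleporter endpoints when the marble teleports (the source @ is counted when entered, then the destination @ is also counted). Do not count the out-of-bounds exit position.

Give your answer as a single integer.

Step 1: enter (1,0), '.' pass, move right to (1,1)
Step 2: enter (1,1), '.' pass, move right to (1,2)
Step 3: enter (1,2), '.' pass, move right to (1,3)
Step 4: enter (1,3), '.' pass, move right to (1,4)
Step 5: enter (1,4), '.' pass, move right to (1,5)
Step 6: enter (1,5), '.' pass, move right to (1,6)
Step 7: enter (1,6), '\' deflects right->down, move down to (2,6)
Step 8: enter (2,6), '.' pass, move down to (3,6)
Step 9: enter (3,6), '.' pass, move down to (4,6)
Step 10: enter (4,6), '.' pass, move down to (5,6)
Step 11: enter (5,6), '.' pass, move down to (6,6)
Step 12: at (6,6) — EXIT via bottom edge, pos 6
Path length (cell visits): 11

Answer: 11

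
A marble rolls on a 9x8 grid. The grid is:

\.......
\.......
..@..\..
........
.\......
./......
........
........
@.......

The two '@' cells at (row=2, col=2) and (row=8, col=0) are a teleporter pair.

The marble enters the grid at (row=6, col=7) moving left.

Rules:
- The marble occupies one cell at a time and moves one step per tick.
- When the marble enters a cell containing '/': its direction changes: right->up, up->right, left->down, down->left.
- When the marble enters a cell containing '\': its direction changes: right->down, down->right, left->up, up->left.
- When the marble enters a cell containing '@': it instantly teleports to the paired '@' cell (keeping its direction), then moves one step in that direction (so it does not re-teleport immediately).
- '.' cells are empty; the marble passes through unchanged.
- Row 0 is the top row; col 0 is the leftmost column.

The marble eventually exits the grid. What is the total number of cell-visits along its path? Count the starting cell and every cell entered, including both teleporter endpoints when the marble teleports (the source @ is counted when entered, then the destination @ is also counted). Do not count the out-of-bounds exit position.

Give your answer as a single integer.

Answer: 8

Derivation:
Step 1: enter (6,7), '.' pass, move left to (6,6)
Step 2: enter (6,6), '.' pass, move left to (6,5)
Step 3: enter (6,5), '.' pass, move left to (6,4)
Step 4: enter (6,4), '.' pass, move left to (6,3)
Step 5: enter (6,3), '.' pass, move left to (6,2)
Step 6: enter (6,2), '.' pass, move left to (6,1)
Step 7: enter (6,1), '.' pass, move left to (6,0)
Step 8: enter (6,0), '.' pass, move left to (6,-1)
Step 9: at (6,-1) — EXIT via left edge, pos 6
Path length (cell visits): 8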